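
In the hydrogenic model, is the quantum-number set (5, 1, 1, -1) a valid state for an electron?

No

The spin quantum number for an electron can only be ms = +1/2 or −1/2; ms = -1 is not one of those.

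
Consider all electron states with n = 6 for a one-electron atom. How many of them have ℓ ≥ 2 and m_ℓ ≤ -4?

With n = 6 the allowed ℓ are 0, 1, …, 5.
Per ℓ-value: ℓ=4 → 1; ℓ=5 → 2.
Orbitals: 1 + 2 = 3. Each orbital carries two spin states, so 3 × 2 = 6 states.

6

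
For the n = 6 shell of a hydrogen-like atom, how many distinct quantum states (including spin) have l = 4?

18

For n = 6, l ranges over 0 … 5.
Per l-value: l=4 → 9.
Orbitals: 9. Each orbital carries two spin states, so 9 × 2 = 18 states.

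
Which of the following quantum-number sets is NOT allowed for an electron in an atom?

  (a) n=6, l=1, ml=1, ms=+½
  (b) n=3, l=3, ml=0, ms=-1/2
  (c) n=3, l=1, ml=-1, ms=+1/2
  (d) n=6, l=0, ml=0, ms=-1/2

(b)

(b) has l = 3 ≥ n = 3, violating 0 ≤ l ≤ n−1.
The remaining sets (a), (c), (d) satisfy all four rules.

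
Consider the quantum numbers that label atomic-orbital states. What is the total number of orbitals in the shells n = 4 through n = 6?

Shell n has n² orbitals: 4²=16 + 5²=25 + 6²=36 = 77 orbitals.

77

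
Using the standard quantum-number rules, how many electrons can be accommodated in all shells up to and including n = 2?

10

Total orbitals = 1² + 2² = 5. Doubling for spin gives 10 electrons.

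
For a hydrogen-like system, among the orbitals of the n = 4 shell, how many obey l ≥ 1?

With n = 4 the allowed l are 0, 1, …, 3.
Orbitals with l ≥ 1, by l: l=1 → 3; l=2 → 5; l=3 → 7.
Total orbitals: 3 + 5 + 7 = 15.

15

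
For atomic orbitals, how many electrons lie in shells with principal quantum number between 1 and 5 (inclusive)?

Shell n has n² orbitals: 1²=1 + 2²=4 + 3²=9 + 4²=16 + 5²=25 = 55 orbitals.
Two spin states per orbital: 2 × 55 = 110 electrons.

110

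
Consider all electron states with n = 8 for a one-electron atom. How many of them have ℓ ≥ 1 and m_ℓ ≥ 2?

42

With n = 8 the allowed ℓ are 0, 1, …, 7.
Per ℓ-value: ℓ=2 → 1; ℓ=3 → 2; ℓ=4 → 3; ℓ=5 → 4; ℓ=6 → 5; ℓ=7 → 6.
Orbitals: 1 + 2 + 3 + 4 + 5 + 6 = 21. Each orbital carries two spin states, so 21 × 2 = 42 states.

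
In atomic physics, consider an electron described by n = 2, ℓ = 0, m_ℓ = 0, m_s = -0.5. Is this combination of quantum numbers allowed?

Valid

n = 2 is a positive integer. ℓ = 0 satisfies 0 ≤ ℓ ≤ n−1 = 1. m_ℓ = 0 lies in the range −ℓ … +ℓ (here 0). m_s = -1/2 is one of ±1/2.
All four constraints are satisfied.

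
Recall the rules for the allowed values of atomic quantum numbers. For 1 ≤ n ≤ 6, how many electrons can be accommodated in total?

182

Total orbitals = 1² + 2² + 3² + 4² + 5² + 6² = 91. Doubling for spin gives 182 electrons.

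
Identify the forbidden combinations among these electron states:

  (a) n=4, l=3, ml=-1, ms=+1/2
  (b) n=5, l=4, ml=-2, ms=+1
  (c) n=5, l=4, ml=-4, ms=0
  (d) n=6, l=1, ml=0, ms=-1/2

(b) and (c)

(b) has ms = +1, but an electron's spin must be ±1/2.
(c) has ms = 0, but an electron's spin must be ±1/2.
The remaining sets (a), (d) satisfy all four rules.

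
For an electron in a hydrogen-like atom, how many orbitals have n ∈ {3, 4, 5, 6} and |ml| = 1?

28

Work shell by shell — for each n, count the (l, ml) pairs that satisfy |ml| = 1:
n=3 → 4; n=4 → 6; n=5 → 8; n=6 → 10.
Total orbitals: 4 + 6 + 8 + 10 = 28.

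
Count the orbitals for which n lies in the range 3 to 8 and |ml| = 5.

12

For each n in the range, tally the orbitals obeying |ml| = 5:
n=6 → 2; n=7 → 4; n=8 → 6.
Total orbitals: 2 + 4 + 6 = 12.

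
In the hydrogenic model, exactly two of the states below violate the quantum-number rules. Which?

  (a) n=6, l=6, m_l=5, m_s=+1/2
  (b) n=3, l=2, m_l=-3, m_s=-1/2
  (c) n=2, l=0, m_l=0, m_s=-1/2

(a) has l = 6 ≥ n = 6, violating 0 ≤ l ≤ n−1.
(b) has |m_l| = 3 > l = 2, violating −l ≤ m_l ≤ l.
The remaining set (c) satisfies all four rules.

(a) and (b)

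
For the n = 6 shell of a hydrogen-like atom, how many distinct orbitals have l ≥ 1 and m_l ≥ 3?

Go through l = 0, …, 5 (the values permitted for n = 6).
Contributions: l=3 → 1; l=4 → 2; l=5 → 3.
Total orbitals: 1 + 2 + 3 = 6.

6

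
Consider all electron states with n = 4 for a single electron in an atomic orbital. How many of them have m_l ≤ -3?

2

For n = 4, l ranges over 0 … 3.
The (l, m_l) pairs meeting m_l ≤ -3 give: l=3 → 1.
Orbitals: 1. Each orbital carries two spin states, so 1 × 2 = 2 states.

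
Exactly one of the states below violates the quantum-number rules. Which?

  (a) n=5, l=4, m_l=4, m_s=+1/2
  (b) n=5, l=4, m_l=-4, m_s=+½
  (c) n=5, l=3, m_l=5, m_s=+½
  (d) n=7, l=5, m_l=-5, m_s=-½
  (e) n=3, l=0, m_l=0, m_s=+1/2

(c)

(c) has |m_l| = 5 > l = 3, violating −l ≤ m_l ≤ l.
The remaining sets (a), (b), (d), (e) satisfy all four rules.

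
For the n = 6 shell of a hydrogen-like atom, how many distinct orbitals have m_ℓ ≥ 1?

15

For n = 6, ℓ ranges over 0 … 5.
Contributions: ℓ=1 → 1; ℓ=2 → 2; ℓ=3 → 3; ℓ=4 → 4; ℓ=5 → 5.
Total orbitals: 1 + 2 + 3 + 4 + 5 = 15.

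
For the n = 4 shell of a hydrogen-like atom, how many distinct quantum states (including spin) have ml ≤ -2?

6

The (l, ml) pairs meeting ml ≤ -2 give: l=2 → 1; l=3 → 2.
Orbitals: 1 + 2 = 3. Each orbital carries two spin states, so 3 × 2 = 6 states.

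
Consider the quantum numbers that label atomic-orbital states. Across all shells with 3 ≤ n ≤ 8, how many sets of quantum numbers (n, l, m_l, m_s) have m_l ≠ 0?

332

Per-shell orbital counts meeting the constraint:
n=3 → 6; n=4 → 12; n=5 → 20; n=6 → 30; n=7 → 42; n=8 → 56.
Orbitals: 6 + 12 + 20 + 30 + 42 + 56 = 166. Including both spin states (m_s = ±1/2) gives 2 × 166 = 332 states.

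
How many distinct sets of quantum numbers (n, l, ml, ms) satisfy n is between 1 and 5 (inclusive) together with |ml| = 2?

For each n in the range, tally the orbitals obeying |ml| = 2:
n=3 → 2; n=4 → 4; n=5 → 6.
Orbitals: 2 + 4 + 6 = 12. Including both spin states (ms = ±1/2) gives 2 × 12 = 24 states.

24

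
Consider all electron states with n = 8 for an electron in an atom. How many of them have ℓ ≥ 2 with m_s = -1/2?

60

The n = 8 shell has ℓ = 0 through 7; check each.
Orbitals with ℓ ≥ 2, by ℓ: ℓ=2 → 5; ℓ=3 → 7; ℓ=4 → 9; ℓ=5 → 11; ℓ=6 → 13; ℓ=7 → 15.
Orbitals: 5 + 7 + 9 + 11 + 13 + 15 = 60. With m_s fixed to a single value there is one state per orbital, giving 60 states.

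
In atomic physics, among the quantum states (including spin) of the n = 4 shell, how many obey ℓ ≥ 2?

Go through ℓ = 0, …, 3 (the values permitted for n = 4).
Contributions: ℓ=2 → 5; ℓ=3 → 7.
Orbitals: 5 + 7 = 12. Each orbital carries two spin states, so 12 × 2 = 24 states.

24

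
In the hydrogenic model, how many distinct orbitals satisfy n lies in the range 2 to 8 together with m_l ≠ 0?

Work shell by shell — for each n, count the (l, m_l) pairs that satisfy m_l ≠ 0:
n=2 → 2; n=3 → 6; n=4 → 12; n=5 → 20; n=6 → 30; n=7 → 42; n=8 → 56.
Total orbitals: 2 + 6 + 12 + 20 + 30 + 42 + 56 = 168.

168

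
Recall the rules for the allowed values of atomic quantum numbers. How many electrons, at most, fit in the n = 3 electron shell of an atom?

A shell holds 2n² electrons: 2 × 3² = 2 × 9 = 18.

18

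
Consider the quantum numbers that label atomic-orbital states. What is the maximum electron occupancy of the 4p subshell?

A subshell with ℓ = 1 has 2ℓ+1 = 3 orbitals, each holding 2 electrons (spin ±1/2), so 3 × 2 = 6.

6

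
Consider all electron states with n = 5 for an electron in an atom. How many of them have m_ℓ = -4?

2

Per ℓ-value: ℓ=4 → 1.
Orbitals: 1. Each orbital carries two spin states, so 1 × 2 = 2 states.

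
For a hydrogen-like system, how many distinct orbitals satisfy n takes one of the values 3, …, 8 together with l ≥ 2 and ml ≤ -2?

56

Treat each shell separately and count matching orbitals:
n=3 → 1; n=4 → 3; n=5 → 6; n=6 → 10; n=7 → 15; n=8 → 21.
Total orbitals: 1 + 3 + 6 + 10 + 15 + 21 = 56.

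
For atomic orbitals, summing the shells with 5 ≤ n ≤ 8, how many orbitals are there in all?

Shell n has n² orbitals: 5²=25 + 6²=36 + 7²=49 + 8²=64 = 174 orbitals.

174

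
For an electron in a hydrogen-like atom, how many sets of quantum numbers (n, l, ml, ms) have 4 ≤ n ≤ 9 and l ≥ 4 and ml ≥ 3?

Go shell by shell, enumerating (l, ml) with l ≥ 4 and ml ≥ 3:
n=5 → 2; n=6 → 5; n=7 → 9; n=8 → 14; n=9 → 20.
Orbitals: 2 + 5 + 9 + 14 + 20 = 50. Including both spin states (ms = ±1/2) gives 2 × 50 = 100 states.

100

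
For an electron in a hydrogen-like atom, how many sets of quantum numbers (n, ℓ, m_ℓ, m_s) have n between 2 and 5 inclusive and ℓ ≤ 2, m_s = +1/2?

31

Work shell by shell — for each n, count the (ℓ, m_ℓ) pairs that satisfy ℓ ≤ 2:
n=2 → 4; n=3 → 9; n=4 → 9; n=5 → 9.
Orbitals: 4 + 9 + 9 + 9 = 31. With m_s fixed to +1/2 there is one state per orbital, so 31 states.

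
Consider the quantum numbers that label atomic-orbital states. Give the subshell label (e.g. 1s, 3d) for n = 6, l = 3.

6f

l = 3 corresponds to the letter 'f', so the subshell is 6f.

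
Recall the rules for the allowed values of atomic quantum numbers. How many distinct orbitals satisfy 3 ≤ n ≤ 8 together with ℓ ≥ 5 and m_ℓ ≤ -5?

Treat each shell separately and count matching orbitals:
n=6 → 1; n=7 → 3; n=8 → 6.
Total orbitals: 1 + 3 + 6 = 10.

10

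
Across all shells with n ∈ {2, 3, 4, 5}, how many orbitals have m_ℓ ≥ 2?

Go shell by shell, enumerating (ℓ, m_ℓ) with m_ℓ ≥ 2:
n=3 → 1; n=4 → 3; n=5 → 6.
Total orbitals: 1 + 3 + 6 = 10.

10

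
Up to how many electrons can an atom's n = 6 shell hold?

72

A shell holds 2n² electrons: 2 × 6² = 2 × 36 = 72.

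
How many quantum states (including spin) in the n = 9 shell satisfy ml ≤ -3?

42

The (l, ml) pairs meeting ml ≤ -3 give: l=3 → 1; l=4 → 2; l=5 → 3; l=6 → 4; l=7 → 5; l=8 → 6.
Orbitals: 1 + 2 + 3 + 4 + 5 + 6 = 21. Each orbital carries two spin states, so 21 × 2 = 42 states.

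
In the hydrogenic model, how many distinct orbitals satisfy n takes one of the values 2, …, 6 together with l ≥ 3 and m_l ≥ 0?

Treat each shell separately and count matching orbitals:
n=4 → 4; n=5 → 9; n=6 → 15.
Total orbitals: 4 + 9 + 15 = 28.

28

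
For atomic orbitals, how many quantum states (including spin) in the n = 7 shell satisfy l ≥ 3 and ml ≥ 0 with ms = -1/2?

22

For n = 7, l ranges over 0 … 6.
Orbitals with l ≥ 3 and ml ≥ 0, by l: l=3 → 4; l=4 → 5; l=5 → 6; l=6 → 7.
Orbitals: 4 + 5 + 6 + 7 = 22. With ms fixed to a single value there is one state per orbital, giving 22 states.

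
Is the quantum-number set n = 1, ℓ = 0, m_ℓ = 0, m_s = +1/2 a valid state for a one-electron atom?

n = 1 is a positive integer. ℓ = 0 satisfies 0 ≤ ℓ ≤ n−1 = 0. m_ℓ = 0 lies in the range −ℓ … +ℓ (here 0). m_s = +1/2 is one of ±1/2.
All four constraints are satisfied.

Yes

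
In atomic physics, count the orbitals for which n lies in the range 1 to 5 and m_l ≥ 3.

4

Treat each shell separately and count matching orbitals:
n=4 → 1; n=5 → 3.
Total orbitals: 1 + 3 = 4.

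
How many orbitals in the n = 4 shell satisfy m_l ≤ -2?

3

For n = 4, l ranges over 0 … 3.
Orbitals with m_l ≤ -2, by l: l=2 → 1; l=3 → 2.
Total orbitals: 1 + 2 = 3.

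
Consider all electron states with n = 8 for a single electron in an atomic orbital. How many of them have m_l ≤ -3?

With n = 8 the allowed l are 0, 1, …, 7.
Per l-value: l=3 → 1; l=4 → 2; l=5 → 3; l=6 → 4; l=7 → 5.
Orbitals: 1 + 2 + 3 + 4 + 5 = 15. Each orbital carries two spin states, so 15 × 2 = 30 states.

30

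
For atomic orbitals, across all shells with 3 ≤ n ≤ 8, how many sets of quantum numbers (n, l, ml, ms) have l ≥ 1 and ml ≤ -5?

20

Work shell by shell — for each n, count the (l, ml) pairs that satisfy l ≥ 1 and ml ≤ -5:
n=6 → 1; n=7 → 3; n=8 → 6.
Orbitals: 1 + 3 + 6 = 10. Including both spin states (ms = ±1/2) gives 2 × 10 = 20 states.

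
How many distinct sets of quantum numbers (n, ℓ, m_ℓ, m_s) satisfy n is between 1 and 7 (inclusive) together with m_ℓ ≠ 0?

Work shell by shell — for each n, count the (ℓ, m_ℓ) pairs that satisfy m_ℓ ≠ 0:
n=2 → 2; n=3 → 6; n=4 → 12; n=5 → 20; n=6 → 30; n=7 → 42.
Orbitals: 2 + 6 + 12 + 20 + 30 + 42 = 112. Including both spin states (m_s = ±1/2) gives 2 × 112 = 224 states.

224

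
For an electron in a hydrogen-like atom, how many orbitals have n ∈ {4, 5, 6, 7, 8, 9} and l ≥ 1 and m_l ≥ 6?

10

Go shell by shell, enumerating (l, m_l) with l ≥ 1 and m_l ≥ 6:
n=7 → 1; n=8 → 3; n=9 → 6.
Total orbitals: 1 + 3 + 6 = 10.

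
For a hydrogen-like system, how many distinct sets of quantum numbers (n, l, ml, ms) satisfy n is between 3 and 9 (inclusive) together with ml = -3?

42

Treat each shell separately and count matching orbitals:
n=4 → 1; n=5 → 2; n=6 → 3; n=7 → 4; n=8 → 5; n=9 → 6.
Orbitals: 1 + 2 + 3 + 4 + 5 + 6 = 21. Including both spin states (ms = ±1/2) gives 2 × 21 = 42 states.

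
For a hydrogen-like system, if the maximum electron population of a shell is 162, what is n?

n = 9

2n² = 162 ⇒ n² = 81 ⇒ n = 9.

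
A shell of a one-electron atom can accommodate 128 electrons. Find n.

2n² = 128 ⇒ n² = 64 ⇒ n = 8.

n = 8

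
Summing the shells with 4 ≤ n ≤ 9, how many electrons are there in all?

Shell n has n² orbitals: 4²=16 + 5²=25 + 6²=36 + 7²=49 + 8²=64 + 9²=81 = 271 orbitals.
Two spin states per orbital: 2 × 271 = 542 electrons.

542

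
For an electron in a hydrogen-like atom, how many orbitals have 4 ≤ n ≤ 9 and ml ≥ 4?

35

Count contributing orbitals for each principal shell:
n=5 → 1; n=6 → 3; n=7 → 6; n=8 → 10; n=9 → 15.
Total orbitals: 1 + 3 + 6 + 10 + 15 = 35.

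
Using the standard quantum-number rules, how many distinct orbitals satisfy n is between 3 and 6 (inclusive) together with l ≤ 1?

Per-shell orbital counts meeting the constraint:
n=3 → 4; n=4 → 4; n=5 → 4; n=6 → 4.
Total orbitals: 4 + 4 + 4 + 4 = 16.

16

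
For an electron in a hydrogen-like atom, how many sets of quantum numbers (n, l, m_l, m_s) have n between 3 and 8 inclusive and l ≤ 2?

108

Count contributing orbitals for each principal shell:
n=3 → 9; n=4 → 9; n=5 → 9; n=6 → 9; n=7 → 9; n=8 → 9.
Orbitals: 9 + 9 + 9 + 9 + 9 + 9 = 54. Including both spin states (m_s = ±1/2) gives 2 × 54 = 108 states.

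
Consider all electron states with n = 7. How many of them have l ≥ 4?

Per l-value: l=4 → 9; l=5 → 11; l=6 → 13.
Orbitals: 9 + 11 + 13 = 33. Each orbital carries two spin states, so 33 × 2 = 66 states.

66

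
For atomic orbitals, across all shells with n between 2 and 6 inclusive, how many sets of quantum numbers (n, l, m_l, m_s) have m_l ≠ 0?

140

Treat each shell separately and count matching orbitals:
n=2 → 2; n=3 → 6; n=4 → 12; n=5 → 20; n=6 → 30.
Orbitals: 2 + 6 + 12 + 20 + 30 = 70. Including both spin states (m_s = ±1/2) gives 2 × 70 = 140 states.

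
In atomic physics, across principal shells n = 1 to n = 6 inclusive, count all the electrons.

182

Shell n has n² orbitals: 1²=1 + 2²=4 + 3²=9 + 4²=16 + 5²=25 + 6²=36 = 91 orbitals.
Two spin states per orbital: 2 × 91 = 182 electrons.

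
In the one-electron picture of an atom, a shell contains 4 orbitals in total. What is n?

n² = 4 ⇒ n = 2.

n = 2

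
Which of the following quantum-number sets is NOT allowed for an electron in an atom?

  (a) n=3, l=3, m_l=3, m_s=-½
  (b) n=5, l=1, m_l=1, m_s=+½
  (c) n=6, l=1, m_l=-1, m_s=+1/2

(a)

(a) has l = 3 ≥ n = 3, violating 0 ≤ l ≤ n−1.
The remaining sets (b), (c) satisfy all four rules.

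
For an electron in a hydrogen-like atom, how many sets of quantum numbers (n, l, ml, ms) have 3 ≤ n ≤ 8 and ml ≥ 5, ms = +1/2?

Count contributing orbitals for each principal shell:
n=6 → 1; n=7 → 3; n=8 → 6.
Orbitals: 1 + 3 + 6 = 10. With ms fixed to +1/2 there is one state per orbital, so 10 states.

10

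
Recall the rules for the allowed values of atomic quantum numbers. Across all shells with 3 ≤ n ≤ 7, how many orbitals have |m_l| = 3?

20

For each n in the range, tally the orbitals obeying |m_l| = 3:
n=4 → 2; n=5 → 4; n=6 → 6; n=7 → 8.
Total orbitals: 2 + 4 + 6 + 8 = 20.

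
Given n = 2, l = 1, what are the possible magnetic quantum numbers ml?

-1, 0, 1

ml takes every integer from −l to +l. With l = 1 that gives the 3 values -1, 0, 1.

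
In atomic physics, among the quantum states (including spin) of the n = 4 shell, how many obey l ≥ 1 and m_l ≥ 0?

18

Go through l = 0, …, 3 (the values permitted for n = 4).
Contributions: l=1 → 2; l=2 → 3; l=3 → 4.
Orbitals: 2 + 3 + 4 = 9. Each orbital carries two spin states, so 9 × 2 = 18 states.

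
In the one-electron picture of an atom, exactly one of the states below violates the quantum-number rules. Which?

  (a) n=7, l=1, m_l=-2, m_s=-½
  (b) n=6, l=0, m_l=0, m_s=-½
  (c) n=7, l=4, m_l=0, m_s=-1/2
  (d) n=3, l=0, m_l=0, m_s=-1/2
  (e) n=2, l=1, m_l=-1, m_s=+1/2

(a)

(a) has |m_l| = 2 > l = 1, violating −l ≤ m_l ≤ l.
The remaining sets (b), (c), (d), (e) satisfy all four rules.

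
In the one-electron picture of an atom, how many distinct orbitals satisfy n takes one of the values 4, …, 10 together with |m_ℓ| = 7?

12

Work shell by shell — for each n, count the (ℓ, m_ℓ) pairs that satisfy |m_ℓ| = 7:
n=8 → 2; n=9 → 4; n=10 → 6.
Total orbitals: 2 + 4 + 6 = 12.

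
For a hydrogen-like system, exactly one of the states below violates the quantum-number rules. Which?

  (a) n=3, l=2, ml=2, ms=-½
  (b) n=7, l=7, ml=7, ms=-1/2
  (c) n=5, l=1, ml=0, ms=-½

(b)

(b) has l = 7 ≥ n = 7, violating 0 ≤ l ≤ n−1.
The remaining sets (a), (c) satisfy all four rules.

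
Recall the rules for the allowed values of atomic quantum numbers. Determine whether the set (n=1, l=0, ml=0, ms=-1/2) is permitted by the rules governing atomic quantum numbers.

n = 1 is a positive integer. l = 0 satisfies 0 ≤ l ≤ n−1 = 0. ml = 0 lies in the range −l … +l (here 0). ms = -1/2 is one of ±1/2.
All four constraints are satisfied.

Valid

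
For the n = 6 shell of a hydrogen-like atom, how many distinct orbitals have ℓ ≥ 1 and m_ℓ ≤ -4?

Per ℓ-value: ℓ=4 → 1; ℓ=5 → 2.
Total orbitals: 1 + 2 = 3.

3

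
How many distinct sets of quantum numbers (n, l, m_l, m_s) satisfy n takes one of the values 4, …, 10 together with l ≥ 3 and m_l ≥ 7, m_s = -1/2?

Go shell by shell, enumerating (l, m_l) with l ≥ 3 and m_l ≥ 7:
n=8 → 1; n=9 → 3; n=10 → 6.
Orbitals: 1 + 3 + 6 = 10. With m_s fixed to -1/2 there is one state per orbital, so 10 states.

10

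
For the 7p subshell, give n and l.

The leading integer gives n = 7; the letter 'p' means l = 1.

n = 7, l = 1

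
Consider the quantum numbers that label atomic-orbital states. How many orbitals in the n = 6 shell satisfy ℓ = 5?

11

For n = 6, ℓ ranges over 0 … 5.
Orbitals with ℓ = 5, by ℓ: ℓ=5 → 11.
Total orbitals: 11.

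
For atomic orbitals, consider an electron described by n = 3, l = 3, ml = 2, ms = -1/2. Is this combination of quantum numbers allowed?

Not allowed

The orbital quantum number must satisfy 0 ≤ l ≤ n−1. With n = 3 the allowed l values are 0, 1, 2, so l = 3 is out of range.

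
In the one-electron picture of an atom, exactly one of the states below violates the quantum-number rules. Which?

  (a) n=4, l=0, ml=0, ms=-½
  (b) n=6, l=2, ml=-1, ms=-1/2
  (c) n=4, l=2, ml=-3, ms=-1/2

(c)

(c) has |ml| = 3 > l = 2, violating −l ≤ ml ≤ l.
The remaining sets (a), (b) satisfy all four rules.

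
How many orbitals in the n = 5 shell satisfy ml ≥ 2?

6

Go through l = 0, …, 4 (the values permitted for n = 5).
Contributions: l=2 → 1; l=3 → 2; l=4 → 3.
Total orbitals: 1 + 2 + 3 = 6.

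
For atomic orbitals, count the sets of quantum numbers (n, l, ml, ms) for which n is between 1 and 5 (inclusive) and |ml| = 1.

40

For each n in the range, tally the orbitals obeying |ml| = 1:
n=2 → 2; n=3 → 4; n=4 → 6; n=5 → 8.
Orbitals: 2 + 4 + 6 + 8 = 20. Including both spin states (ms = ±1/2) gives 2 × 20 = 40 states.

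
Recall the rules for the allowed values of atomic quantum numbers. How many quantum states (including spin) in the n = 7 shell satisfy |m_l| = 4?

Contributions: l=4 → 2; l=5 → 2; l=6 → 2.
Orbitals: 2 + 2 + 2 = 6. Each orbital carries two spin states, so 6 × 2 = 12 states.

12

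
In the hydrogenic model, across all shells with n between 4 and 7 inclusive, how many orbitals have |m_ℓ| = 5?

Per-shell orbital counts meeting the constraint:
n=6 → 2; n=7 → 4.
Total orbitals: 2 + 4 = 6.

6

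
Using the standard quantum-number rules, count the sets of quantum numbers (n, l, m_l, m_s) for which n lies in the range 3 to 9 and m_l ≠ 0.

Go shell by shell, enumerating (l, m_l) with m_l ≠ 0:
n=3 → 6; n=4 → 12; n=5 → 20; n=6 → 30; n=7 → 42; n=8 → 56; n=9 → 72.
Orbitals: 6 + 12 + 20 + 30 + 42 + 56 + 72 = 238. Including both spin states (m_s = ±1/2) gives 2 × 238 = 476 states.

476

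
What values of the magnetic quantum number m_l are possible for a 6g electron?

-4, -3, -2, -1, 0, 1, 2, 3, 4

The 6g subshell has l = 4, and m_l takes every integer from −l to +l. With l = 4 that gives the 9 values -4, -3, -2, -1, 0, 1, 2, 3, 4.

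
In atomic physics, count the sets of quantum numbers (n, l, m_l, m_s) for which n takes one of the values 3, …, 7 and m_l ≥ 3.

Work shell by shell — for each n, count the (l, m_l) pairs that satisfy m_l ≥ 3:
n=4 → 1; n=5 → 3; n=6 → 6; n=7 → 10.
Orbitals: 1 + 3 + 6 + 10 = 20. Including both spin states (m_s = ±1/2) gives 2 × 20 = 40 states.

40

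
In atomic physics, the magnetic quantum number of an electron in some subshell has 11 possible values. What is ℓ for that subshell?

m_ℓ ranges over 2ℓ+1 integers, so 2ℓ+1 = 11 ⇒ ℓ = 5.

ℓ = 5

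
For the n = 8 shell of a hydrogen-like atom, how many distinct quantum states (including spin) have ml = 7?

With n = 8 the allowed l are 0, 1, …, 7.
Contributions: l=7 → 1.
Orbitals: 1. Each orbital carries two spin states, so 1 × 2 = 2 states.

2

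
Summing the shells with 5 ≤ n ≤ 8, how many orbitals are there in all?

Shell n has n² orbitals: 5²=25 + 6²=36 + 7²=49 + 8²=64 = 174 orbitals.

174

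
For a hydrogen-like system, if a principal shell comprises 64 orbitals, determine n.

n² = 64 ⇒ n = 8.

n = 8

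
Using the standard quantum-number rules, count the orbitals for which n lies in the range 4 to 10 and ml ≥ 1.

161

Per-shell orbital counts meeting the constraint:
n=4 → 6; n=5 → 10; n=6 → 15; n=7 → 21; n=8 → 28; n=9 → 36; n=10 → 45.
Total orbitals: 6 + 10 + 15 + 21 + 28 + 36 + 45 = 161.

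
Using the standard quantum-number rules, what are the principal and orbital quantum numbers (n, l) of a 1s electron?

n = 1, l = 0

The leading integer gives n = 1; the letter 's' means l = 0.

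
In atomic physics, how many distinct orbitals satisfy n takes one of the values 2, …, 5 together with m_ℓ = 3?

Go shell by shell, enumerating (ℓ, m_ℓ) with m_ℓ = 3:
n=4 → 1; n=5 → 2.
Total orbitals: 1 + 2 = 3.

3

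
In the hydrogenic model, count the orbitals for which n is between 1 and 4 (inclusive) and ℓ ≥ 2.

Treat each shell separately and count matching orbitals:
n=3 → 5; n=4 → 12.
Total orbitals: 5 + 12 = 17.

17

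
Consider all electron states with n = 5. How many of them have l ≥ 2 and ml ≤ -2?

For n = 5, l ranges over 0 … 4.
Orbitals with l ≥ 2 and ml ≤ -2, by l: l=2 → 1; l=3 → 2; l=4 → 3.
Orbitals: 1 + 2 + 3 = 6. Each orbital carries two spin states, so 6 × 2 = 12 states.

12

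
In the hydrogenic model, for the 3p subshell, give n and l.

n = 3, l = 1

The leading integer gives n = 3; the letter 'p' means l = 1.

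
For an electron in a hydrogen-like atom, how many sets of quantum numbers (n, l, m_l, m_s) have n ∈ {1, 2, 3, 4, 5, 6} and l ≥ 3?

For each n in the range, tally the orbitals obeying l ≥ 3:
n=4 → 7; n=5 → 16; n=6 → 27.
Orbitals: 7 + 16 + 27 = 50. Including both spin states (m_s = ±1/2) gives 2 × 50 = 100 states.

100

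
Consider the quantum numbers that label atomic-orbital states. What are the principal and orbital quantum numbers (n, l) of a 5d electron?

The leading integer gives n = 5; the letter 'd' means l = 2.

n = 5, l = 2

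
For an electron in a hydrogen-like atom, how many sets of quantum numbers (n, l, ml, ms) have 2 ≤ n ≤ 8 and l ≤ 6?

For each n in the range, tally the orbitals obeying l ≤ 6:
n=2 → 4; n=3 → 9; n=4 → 16; n=5 → 25; n=6 → 36; n=7 → 49; n=8 → 49.
Orbitals: 4 + 9 + 16 + 25 + 36 + 49 + 49 = 188. Including both spin states (ms = ±1/2) gives 2 × 188 = 376 states.

376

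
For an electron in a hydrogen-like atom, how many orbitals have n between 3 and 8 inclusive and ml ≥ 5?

10

Work shell by shell — for each n, count the (l, ml) pairs that satisfy ml ≥ 5:
n=6 → 1; n=7 → 3; n=8 → 6.
Total orbitals: 1 + 3 + 6 = 10.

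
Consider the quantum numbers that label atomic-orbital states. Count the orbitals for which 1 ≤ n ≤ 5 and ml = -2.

6

Treat each shell separately and count matching orbitals:
n=3 → 1; n=4 → 2; n=5 → 3.
Total orbitals: 1 + 2 + 3 = 6.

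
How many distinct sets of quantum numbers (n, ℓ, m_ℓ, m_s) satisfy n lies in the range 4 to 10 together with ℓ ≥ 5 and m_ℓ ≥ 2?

Treat each shell separately and count matching orbitals:
n=6 → 4; n=7 → 9; n=8 → 15; n=9 → 22; n=10 → 30.
Orbitals: 4 + 9 + 15 + 22 + 30 = 80. Including both spin states (m_s = ±1/2) gives 2 × 80 = 160 states.

160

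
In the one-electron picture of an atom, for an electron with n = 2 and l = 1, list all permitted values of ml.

ml takes every integer from −l to +l. With l = 1 that gives the 3 values -1, 0, 1.

-1, 0, 1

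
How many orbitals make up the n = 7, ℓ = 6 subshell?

A subshell has 2ℓ+1 orbitals; with ℓ = 6, that's 13.

13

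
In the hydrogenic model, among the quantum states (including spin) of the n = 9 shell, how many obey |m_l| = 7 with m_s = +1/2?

The (l, m_l) pairs meeting |m_l| = 7 give: l=7 → 2; l=8 → 2.
Orbitals: 2 + 2 = 4. With m_s fixed to a single value there is one state per orbital, giving 4 states.

4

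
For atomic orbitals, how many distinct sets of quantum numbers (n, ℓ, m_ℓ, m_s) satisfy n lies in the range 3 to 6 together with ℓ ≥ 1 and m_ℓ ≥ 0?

Go shell by shell, enumerating (ℓ, m_ℓ) with ℓ ≥ 1 and m_ℓ ≥ 0:
n=3 → 5; n=4 → 9; n=5 → 14; n=6 → 20.
Orbitals: 5 + 9 + 14 + 20 = 48. Including both spin states (m_s = ±1/2) gives 2 × 48 = 96 states.

96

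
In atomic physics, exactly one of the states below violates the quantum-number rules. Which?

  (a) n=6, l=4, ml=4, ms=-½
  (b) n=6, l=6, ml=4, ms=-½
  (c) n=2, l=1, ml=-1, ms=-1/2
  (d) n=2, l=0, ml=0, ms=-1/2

(b)

(b) has l = 6 ≥ n = 6, violating 0 ≤ l ≤ n−1.
The remaining sets (a), (c), (d) satisfy all four rules.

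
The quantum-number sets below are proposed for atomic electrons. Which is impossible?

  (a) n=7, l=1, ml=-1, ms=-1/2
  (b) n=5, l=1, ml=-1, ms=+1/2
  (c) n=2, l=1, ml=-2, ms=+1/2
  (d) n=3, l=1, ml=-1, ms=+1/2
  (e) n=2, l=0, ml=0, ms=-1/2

(c)

(c) has |ml| = 2 > l = 1, violating −l ≤ ml ≤ l.
The remaining sets (a), (b), (d), (e) satisfy all four rules.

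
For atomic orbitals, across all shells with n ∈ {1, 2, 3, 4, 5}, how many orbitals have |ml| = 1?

For each n in the range, tally the orbitals obeying |ml| = 1:
n=2 → 2; n=3 → 4; n=4 → 6; n=5 → 8.
Total orbitals: 2 + 4 + 6 + 8 = 20.

20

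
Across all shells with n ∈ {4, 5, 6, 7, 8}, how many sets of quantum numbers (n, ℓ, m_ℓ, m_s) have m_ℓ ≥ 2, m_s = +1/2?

Treat each shell separately and count matching orbitals:
n=4 → 3; n=5 → 6; n=6 → 10; n=7 → 15; n=8 → 21.
Orbitals: 3 + 6 + 10 + 15 + 21 = 55. With m_s fixed to +1/2 there is one state per orbital, so 55 states.

55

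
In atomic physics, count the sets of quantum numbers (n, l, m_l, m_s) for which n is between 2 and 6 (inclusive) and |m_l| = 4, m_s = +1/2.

6

For each n in the range, tally the orbitals obeying |m_l| = 4:
n=5 → 2; n=6 → 4.
Orbitals: 2 + 4 = 6. With m_s fixed to +1/2 there is one state per orbital, so 6 states.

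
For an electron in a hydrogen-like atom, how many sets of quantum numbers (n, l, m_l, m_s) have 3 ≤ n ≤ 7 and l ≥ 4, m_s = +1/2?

62

Work shell by shell — for each n, count the (l, m_l) pairs that satisfy l ≥ 4:
n=5 → 9; n=6 → 20; n=7 → 33.
Orbitals: 9 + 20 + 33 = 62. With m_s fixed to +1/2 there is one state per orbital, so 62 states.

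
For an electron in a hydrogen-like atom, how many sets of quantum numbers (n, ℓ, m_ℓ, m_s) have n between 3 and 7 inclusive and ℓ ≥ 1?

Work shell by shell — for each n, count the (ℓ, m_ℓ) pairs that satisfy ℓ ≥ 1:
n=3 → 8; n=4 → 15; n=5 → 24; n=6 → 35; n=7 → 48.
Orbitals: 8 + 15 + 24 + 35 + 48 = 130. Including both spin states (m_s = ±1/2) gives 2 × 130 = 260 states.

260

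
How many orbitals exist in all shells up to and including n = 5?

Total orbitals = 1² + 2² + 3² + 4² + 5² = 55.

55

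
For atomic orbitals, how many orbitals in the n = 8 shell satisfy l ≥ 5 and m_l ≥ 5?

6

Orbitals with l ≥ 5 and m_l ≥ 5, by l: l=5 → 1; l=6 → 2; l=7 → 3.
Total orbitals: 1 + 2 + 3 = 6.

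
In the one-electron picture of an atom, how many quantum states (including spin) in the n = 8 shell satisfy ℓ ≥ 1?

The n = 8 shell has ℓ = 0 through 7; check each.
Orbitals with ℓ ≥ 1, by ℓ: ℓ=1 → 3; ℓ=2 → 5; ℓ=3 → 7; ℓ=4 → 9; ℓ=5 → 11; ℓ=6 → 13; ℓ=7 → 15.
Orbitals: 3 + 5 + 7 + 9 + 11 + 13 + 15 = 63. Each orbital carries two spin states, so 63 × 2 = 126 states.

126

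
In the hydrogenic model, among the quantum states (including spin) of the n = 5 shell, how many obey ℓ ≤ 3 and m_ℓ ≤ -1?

12

For n = 5, ℓ ranges over 0 … 4.
Per ℓ-value: ℓ=1 → 1; ℓ=2 → 2; ℓ=3 → 3.
Orbitals: 1 + 2 + 3 = 6. Each orbital carries two spin states, so 6 × 2 = 12 states.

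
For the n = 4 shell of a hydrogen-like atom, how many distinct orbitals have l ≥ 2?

Per l-value: l=2 → 5; l=3 → 7.
Total orbitals: 5 + 7 = 12.

12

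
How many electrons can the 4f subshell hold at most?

14

A subshell with ℓ = 3 has 2ℓ+1 = 7 orbitals, each holding 2 electrons (spin ±1/2), so 7 × 2 = 14.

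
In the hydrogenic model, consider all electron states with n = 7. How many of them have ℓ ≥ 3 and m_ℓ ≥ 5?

For n = 7, ℓ ranges over 0 … 6.
Orbitals with ℓ ≥ 3 and m_ℓ ≥ 5, by ℓ: ℓ=5 → 1; ℓ=6 → 2.
Orbitals: 1 + 2 = 3. Each orbital carries two spin states, so 3 × 2 = 6 states.

6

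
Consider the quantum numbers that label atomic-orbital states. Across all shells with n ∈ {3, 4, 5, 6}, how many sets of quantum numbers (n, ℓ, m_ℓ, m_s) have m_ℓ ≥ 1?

For each n in the range, tally the orbitals obeying m_ℓ ≥ 1:
n=3 → 3; n=4 → 6; n=5 → 10; n=6 → 15.
Orbitals: 3 + 6 + 10 + 15 = 34. Including both spin states (m_s = ±1/2) gives 2 × 34 = 68 states.

68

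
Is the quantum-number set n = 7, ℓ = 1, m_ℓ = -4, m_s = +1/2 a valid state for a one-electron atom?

The magnetic quantum number must satisfy −ℓ ≤ m_ℓ ≤ ℓ. With ℓ = 1, m_ℓ can only be -1, 0, 1, so m_ℓ = -4 is forbidden.

No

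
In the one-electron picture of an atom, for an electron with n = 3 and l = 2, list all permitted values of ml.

ml takes every integer from −l to +l. With l = 2 that gives the 5 values -2, -1, 0, 1, 2.

-2, -1, 0, 1, 2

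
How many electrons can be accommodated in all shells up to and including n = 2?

10

Total orbitals = 1² + 2² = 5. Doubling for spin gives 10 electrons.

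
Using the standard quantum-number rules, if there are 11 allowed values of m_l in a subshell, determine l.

l = 5 (h)

m_l ranges over 2l+1 integers, so 2l+1 = 11 ⇒ l = 5.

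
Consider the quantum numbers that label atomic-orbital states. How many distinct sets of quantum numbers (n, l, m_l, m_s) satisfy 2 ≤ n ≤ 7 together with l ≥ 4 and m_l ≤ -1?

Per-shell orbital counts meeting the constraint:
n=5 → 4; n=6 → 9; n=7 → 15.
Orbitals: 4 + 9 + 15 = 28. Including both spin states (m_s = ±1/2) gives 2 × 28 = 56 states.

56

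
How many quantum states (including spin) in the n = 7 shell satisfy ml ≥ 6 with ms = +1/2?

1

For n = 7, l ranges over 0 … 6.
Orbitals with ml ≥ 6, by l: l=6 → 1.
Orbitals: 1. With ms fixed to a single value there is one state per orbital, giving 1 state.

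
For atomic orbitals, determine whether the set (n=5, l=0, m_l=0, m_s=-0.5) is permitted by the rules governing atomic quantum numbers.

n = 5 is a positive integer. l = 0 satisfies 0 ≤ l ≤ n−1 = 4. m_l = 0 lies in the range −l … +l (here 0). m_s = -1/2 is one of ±1/2.
All four constraints are satisfied.

Allowed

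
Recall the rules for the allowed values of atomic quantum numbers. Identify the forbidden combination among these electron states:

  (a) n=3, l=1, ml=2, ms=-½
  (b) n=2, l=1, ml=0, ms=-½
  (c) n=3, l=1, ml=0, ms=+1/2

(a) has |ml| = 2 > l = 1, violating −l ≤ ml ≤ l.
The remaining sets (b), (c) satisfy all four rules.

(a)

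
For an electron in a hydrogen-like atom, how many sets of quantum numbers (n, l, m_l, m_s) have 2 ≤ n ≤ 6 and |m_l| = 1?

60

For each n in the range, tally the orbitals obeying |m_l| = 1:
n=2 → 2; n=3 → 4; n=4 → 6; n=5 → 8; n=6 → 10.
Orbitals: 2 + 4 + 6 + 8 + 10 = 30. Including both spin states (m_s = ±1/2) gives 2 × 30 = 60 states.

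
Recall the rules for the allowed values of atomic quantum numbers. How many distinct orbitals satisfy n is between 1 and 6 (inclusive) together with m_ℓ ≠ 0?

For each n in the range, tally the orbitals obeying m_ℓ ≠ 0:
n=2 → 2; n=3 → 6; n=4 → 12; n=5 → 20; n=6 → 30.
Total orbitals: 2 + 6 + 12 + 20 + 30 = 70.

70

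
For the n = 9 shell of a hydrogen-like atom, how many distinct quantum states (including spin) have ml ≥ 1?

72

The n = 9 shell has l = 0 through 8; check each.
The (l, ml) pairs meeting ml ≥ 1 give: l=1 → 1; l=2 → 2; l=3 → 3; l=4 → 4; l=5 → 5; l=6 → 6; l=7 → 7; l=8 → 8.
Orbitals: 1 + 2 + 3 + 4 + 5 + 6 + 7 + 8 = 36. Each orbital carries two spin states, so 36 × 2 = 72 states.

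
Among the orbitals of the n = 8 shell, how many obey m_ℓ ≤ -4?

With n = 8 the allowed ℓ are 0, 1, …, 7.
Orbitals with m_ℓ ≤ -4, by ℓ: ℓ=4 → 1; ℓ=5 → 2; ℓ=6 → 3; ℓ=7 → 4.
Total orbitals: 1 + 2 + 3 + 4 = 10.

10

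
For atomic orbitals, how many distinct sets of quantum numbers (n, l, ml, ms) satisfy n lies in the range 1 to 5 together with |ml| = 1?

40

For each n in the range, tally the orbitals obeying |ml| = 1:
n=2 → 2; n=3 → 4; n=4 → 6; n=5 → 8.
Orbitals: 2 + 4 + 6 + 8 = 20. Including both spin states (ms = ±1/2) gives 2 × 20 = 40 states.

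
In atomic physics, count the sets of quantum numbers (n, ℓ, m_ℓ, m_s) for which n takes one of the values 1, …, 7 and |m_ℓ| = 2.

60

Work shell by shell — for each n, count the (ℓ, m_ℓ) pairs that satisfy |m_ℓ| = 2:
n=3 → 2; n=4 → 4; n=5 → 6; n=6 → 8; n=7 → 10.
Orbitals: 2 + 4 + 6 + 8 + 10 = 30. Including both spin states (m_s = ±1/2) gives 2 × 30 = 60 states.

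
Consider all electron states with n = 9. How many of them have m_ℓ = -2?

The n = 9 shell has ℓ = 0 through 8; check each.
Orbitals with m_ℓ = -2, by ℓ: ℓ=2 → 1; ℓ=3 → 1; ℓ=4 → 1; ℓ=5 → 1; ℓ=6 → 1; ℓ=7 → 1; ℓ=8 → 1.
Orbitals: 1 + 1 + 1 + 1 + 1 + 1 + 1 = 7. Each orbital carries two spin states, so 7 × 2 = 14 states.

14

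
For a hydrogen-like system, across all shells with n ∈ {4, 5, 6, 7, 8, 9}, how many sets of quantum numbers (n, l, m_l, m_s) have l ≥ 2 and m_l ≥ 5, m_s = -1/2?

20

Per-shell orbital counts meeting the constraint:
n=6 → 1; n=7 → 3; n=8 → 6; n=9 → 10.
Orbitals: 1 + 3 + 6 + 10 = 20. With m_s fixed to -1/2 there is one state per orbital, so 20 states.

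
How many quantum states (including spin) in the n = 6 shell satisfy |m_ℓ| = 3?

The n = 6 shell has ℓ = 0 through 5; check each.
The (ℓ, m_ℓ) pairs meeting |m_ℓ| = 3 give: ℓ=3 → 2; ℓ=4 → 2; ℓ=5 → 2.
Orbitals: 2 + 2 + 2 = 6. Each orbital carries two spin states, so 6 × 2 = 12 states.

12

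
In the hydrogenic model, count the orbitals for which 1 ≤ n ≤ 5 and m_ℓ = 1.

Count contributing orbitals for each principal shell:
n=2 → 1; n=3 → 2; n=4 → 3; n=5 → 4.
Total orbitals: 1 + 2 + 3 + 4 = 10.

10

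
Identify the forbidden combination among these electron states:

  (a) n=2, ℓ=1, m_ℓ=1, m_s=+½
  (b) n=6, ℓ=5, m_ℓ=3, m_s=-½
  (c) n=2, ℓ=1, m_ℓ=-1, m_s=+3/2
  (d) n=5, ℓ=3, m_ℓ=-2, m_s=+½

(c) has m_s = +3/2, but an electron's spin must be ±1/2.
The remaining sets (a), (b), (d) satisfy all four rules.

(c)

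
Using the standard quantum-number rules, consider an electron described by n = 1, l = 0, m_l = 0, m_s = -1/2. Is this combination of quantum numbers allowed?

Yes

n = 1 is a positive integer. l = 0 satisfies 0 ≤ l ≤ n−1 = 0. m_l = 0 lies in the range −l … +l (here 0). m_s = -1/2 is one of ±1/2.
All four constraints are satisfied.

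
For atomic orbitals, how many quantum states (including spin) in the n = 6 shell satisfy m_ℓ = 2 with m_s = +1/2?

4

For n = 6, ℓ ranges over 0 … 5.
Per ℓ-value: ℓ=2 → 1; ℓ=3 → 1; ℓ=4 → 1; ℓ=5 → 1.
Orbitals: 1 + 1 + 1 + 1 = 4. With m_s fixed to a single value there is one state per orbital, giving 4 states.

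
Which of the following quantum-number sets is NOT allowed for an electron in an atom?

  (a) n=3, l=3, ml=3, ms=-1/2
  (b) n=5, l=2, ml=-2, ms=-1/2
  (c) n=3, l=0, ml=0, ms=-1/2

(a)

(a) has l = 3 ≥ n = 3, violating 0 ≤ l ≤ n−1.
The remaining sets (b), (c) satisfy all four rules.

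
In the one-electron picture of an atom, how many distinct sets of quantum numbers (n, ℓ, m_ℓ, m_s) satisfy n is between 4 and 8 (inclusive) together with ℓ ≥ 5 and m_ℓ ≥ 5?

20

Work shell by shell — for each n, count the (ℓ, m_ℓ) pairs that satisfy ℓ ≥ 5 and m_ℓ ≥ 5:
n=6 → 1; n=7 → 3; n=8 → 6.
Orbitals: 1 + 3 + 6 = 10. Including both spin states (m_s = ±1/2) gives 2 × 10 = 20 states.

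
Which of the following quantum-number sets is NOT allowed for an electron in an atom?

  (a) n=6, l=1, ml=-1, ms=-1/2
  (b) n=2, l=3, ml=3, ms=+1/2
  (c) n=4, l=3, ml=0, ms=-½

(b) has l = 3 ≥ n = 2, violating 0 ≤ l ≤ n−1.
The remaining sets (a), (c) satisfy all four rules.

(b)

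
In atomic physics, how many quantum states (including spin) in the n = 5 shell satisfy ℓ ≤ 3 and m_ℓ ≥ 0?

20

With n = 5 the allowed ℓ are 0, 1, …, 4.
The (ℓ, m_ℓ) pairs meeting ℓ ≤ 3 and m_ℓ ≥ 0 give: ℓ=0 → 1; ℓ=1 → 2; ℓ=2 → 3; ℓ=3 → 4.
Orbitals: 1 + 2 + 3 + 4 = 10. Each orbital carries two spin states, so 10 × 2 = 20 states.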